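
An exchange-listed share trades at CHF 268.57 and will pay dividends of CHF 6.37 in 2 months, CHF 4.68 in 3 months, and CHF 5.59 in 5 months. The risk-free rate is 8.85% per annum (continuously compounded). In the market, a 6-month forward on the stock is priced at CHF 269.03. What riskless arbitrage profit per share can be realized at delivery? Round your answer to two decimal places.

CHF 5.29 per share

PV(dividends) I = 6.37·e^(−0.0885·2/12) + 4.68·e^(−0.0885·3/12) + 5.59·e^(−0.0885·5/12) = 16.2419
Fair forward F* = (S − I)·e^(rT) = (268.57 − 16.2419)·e^0.044250 = 252.3281 × 1.045244 = 263.7444
Market CHF 269.03 > fair 263.7444: forward overpriced → cash-and-carry (borrow at r, buy the stock and collect the dividends, short the forward).
Profit at T = |F_mkt − F*| = |269.03 − 263.7444| = CHF 5.29 per share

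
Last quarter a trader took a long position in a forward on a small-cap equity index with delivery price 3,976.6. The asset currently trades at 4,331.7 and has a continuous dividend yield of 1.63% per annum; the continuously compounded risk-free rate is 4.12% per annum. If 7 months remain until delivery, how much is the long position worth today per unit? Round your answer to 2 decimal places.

408.54

Current fair forward for the remaining 7 months: F = S·e^((r − q)·T), (r − q) = 0.0412 − 0.0163 = 0.0249
F = 4331.7 · e^(0.0249 × 7/12) = 4331.7 × 1.01463100 = 4395.0771
Value of long forward = (F − K)·e^(−rT) = (4395.0771 − 3976.6) · e^(−0.0412·7/12)
= 418.4771 × 0.97625317 = 408.54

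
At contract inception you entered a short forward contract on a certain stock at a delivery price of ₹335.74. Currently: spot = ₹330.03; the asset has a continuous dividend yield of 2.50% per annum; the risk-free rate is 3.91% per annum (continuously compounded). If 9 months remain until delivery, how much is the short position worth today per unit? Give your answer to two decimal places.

Current fair forward for the remaining 9 months: F = S·e^((r − q)·T), (r − q) = 0.0391 − 0.0250 = 0.0141
F = 330.03 · e^(0.0141 × 9/12) = 330.03 × 1.010631 = 333.5385
Value of long forward = (F − K)·e^(−rT) = (333.5385 − 335.74) · e^(−0.0391·9/12)
= -2.2015 × 0.971101 = -2.14
Short position value = −(long value) = ₹2.14

₹2.14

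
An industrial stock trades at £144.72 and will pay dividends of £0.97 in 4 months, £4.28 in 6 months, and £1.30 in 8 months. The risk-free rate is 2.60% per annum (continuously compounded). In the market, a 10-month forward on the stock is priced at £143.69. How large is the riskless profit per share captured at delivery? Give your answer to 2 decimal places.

PV(dividends) I = 0.97·e^(−0.0260·4/12) + 4.28·e^(−0.0260·6/12) + 1.30·e^(−0.0260·8/12) = 6.4640
Fair forward F* = (S − I)·e^(rT) = (144.72 − 6.4640)·e^0.021667 = 138.2560 × 1.021903 = 141.2842
Market £143.69 > fair 141.2842: forward overpriced → cash-and-carry (borrow at r, buy the stock and collect the dividends, short the forward).
Profit at T = |F_mkt − F*| = |143.69 − 141.2842| = £2.41 per share

£2.41 per share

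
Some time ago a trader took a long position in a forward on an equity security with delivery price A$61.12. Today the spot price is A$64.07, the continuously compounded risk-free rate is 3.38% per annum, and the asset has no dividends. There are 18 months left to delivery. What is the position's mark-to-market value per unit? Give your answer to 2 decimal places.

A$5.97

Current fair forward for the remaining 18 months: F = S·e^(r·T), r = 0.0338
F = 64.07 · e^(0.0338 × 18/12) = 64.07 × 1.052007 = 67.4021
Value of long forward = (F − K)·e^(−rT) = (67.4021 − 61.12) · e^(−0.0338·18/12)
= 6.2821 × 0.950564 = 5.97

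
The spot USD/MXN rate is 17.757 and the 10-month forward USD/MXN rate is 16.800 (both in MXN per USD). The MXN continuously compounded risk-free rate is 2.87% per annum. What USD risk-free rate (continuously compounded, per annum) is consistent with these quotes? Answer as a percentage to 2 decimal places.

F = S·e^((r_MXN − r_USD)T) ⇒ r_USD = r_MXN − ln(F/S)/T
ln(16.800/17.757) = -0.055401; /(10/12) = -0.066481
r_USD = 0.0287 + 0.066481 = 0.095181
r_USD = 9.52%

9.52%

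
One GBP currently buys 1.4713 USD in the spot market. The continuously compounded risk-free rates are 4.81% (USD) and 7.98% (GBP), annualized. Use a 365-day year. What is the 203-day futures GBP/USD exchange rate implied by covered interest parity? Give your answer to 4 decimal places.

1.4456

F = S·e^((r_USD − r_GBP)T) = 1.4713 · e^((0.0481 − 0.0798) × 203/365)
= 1.4713 · e^-0.017630 = 1.4713 × 0.982524
F = 1.4456 USD per GBP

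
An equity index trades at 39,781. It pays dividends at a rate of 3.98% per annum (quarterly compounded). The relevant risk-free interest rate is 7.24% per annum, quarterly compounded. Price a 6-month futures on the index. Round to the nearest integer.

40,426

F = S · (1+r/4)^(4T) / (1+q/4)^(4T)
= 39781 × 1.036528 / 1.019999 = 39781 × 1.016205
F = 40,426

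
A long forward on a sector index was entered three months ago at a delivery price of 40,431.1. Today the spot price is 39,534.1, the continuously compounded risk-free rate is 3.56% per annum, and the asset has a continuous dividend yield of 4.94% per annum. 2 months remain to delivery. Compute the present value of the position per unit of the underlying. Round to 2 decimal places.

-981.98

Current fair forward for the remaining 2 months: F = S·e^((r − q)·T), (r − q) = 0.0356 − 0.0494 = -0.0138
F = 39534.1 · e^(-0.0138 × 2/12) = 39534.1 × 0.99770264 = 39443.2759
Value of long forward = (F − K)·e^(−rT) = (39443.2759 − 40431.1) · e^(−0.0356·2/12)
= -987.8241 × 0.99408423 = -981.98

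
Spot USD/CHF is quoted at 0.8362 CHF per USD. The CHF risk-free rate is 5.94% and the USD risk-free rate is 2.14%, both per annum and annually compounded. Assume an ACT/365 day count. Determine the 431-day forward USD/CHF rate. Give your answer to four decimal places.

By covered interest parity, F = S · (1+r_CHF)^T / (1+r_USD)^T
= 0.8362 × 1.070512 / 1.025318 = 0.8362 × 1.044078
F = 0.8731 CHF per USD

0.8731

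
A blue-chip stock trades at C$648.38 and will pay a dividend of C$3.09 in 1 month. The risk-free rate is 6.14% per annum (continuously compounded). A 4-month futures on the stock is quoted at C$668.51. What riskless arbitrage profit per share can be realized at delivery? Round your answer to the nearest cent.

PV(dividends) I = 3.09·e^(−0.0614·1/12) = 3.0742
Fair futures F* = (S − I)·e^(rT) = (648.38 − 3.0742)·e^0.020467 = 645.3058 × 1.020678 = 658.6494
Market C$668.51 > fair 658.6494: forward overpriced → cash-and-carry (borrow at r, buy the stock and collect the dividends, short the forward).
Profit at T = |F_mkt − F*| = |668.51 − 658.6494| = C$9.86 per share

C$9.86 per share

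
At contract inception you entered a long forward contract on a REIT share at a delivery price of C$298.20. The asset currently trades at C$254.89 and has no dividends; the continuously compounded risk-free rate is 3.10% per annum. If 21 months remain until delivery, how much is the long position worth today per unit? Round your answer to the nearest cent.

-C$27.56

Current fair forward for the remaining 21 months: F = S·e^(r·T), r = 0.0310
F = 254.89 · e^(0.0310 × 21/12) = 254.89 × 1.055749 = 269.0999
Value of long forward = (F − K)·e^(−rT) = (269.0999 − 298.20) · e^(−0.0310·21/12)
= -29.1001 × 0.947195 = -27.56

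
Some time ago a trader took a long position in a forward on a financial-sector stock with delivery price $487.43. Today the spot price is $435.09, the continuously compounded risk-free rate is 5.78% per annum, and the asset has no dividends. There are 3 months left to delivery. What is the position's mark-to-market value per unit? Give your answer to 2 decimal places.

Current fair forward for the remaining 3 months: F = S·e^(r·T), r = 0.0578
F = 435.09 · e^(0.0578 × 3/12) = 435.09 × 1.014555 = 441.4227
Value of long forward = (F − K)·e^(−rT) = (441.4227 − 487.43) · e^(−0.0578·3/12)
= -46.0073 × 0.985654 = -45.35

-$45.35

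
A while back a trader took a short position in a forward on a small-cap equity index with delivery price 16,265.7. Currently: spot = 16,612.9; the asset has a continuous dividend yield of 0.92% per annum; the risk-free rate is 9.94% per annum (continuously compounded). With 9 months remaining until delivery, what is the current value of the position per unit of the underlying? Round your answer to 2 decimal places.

Current fair forward for the remaining 9 months: F = S·e^((r − q)·T), (r − q) = 0.0994 − 0.0092 = 0.0902
F = 16612.9 · e^(0.0902 × 9/12) = 16612.9 × 1.06999075 = 17775.6493
Value of long forward = (F − K)·e^(−rT) = (17775.6493 − 16265.7) · e^(−0.0994·9/12)
= 1509.9493 × 0.92816106 = 1401.48
Short position value = −(long value) = -1401.48

-1401.48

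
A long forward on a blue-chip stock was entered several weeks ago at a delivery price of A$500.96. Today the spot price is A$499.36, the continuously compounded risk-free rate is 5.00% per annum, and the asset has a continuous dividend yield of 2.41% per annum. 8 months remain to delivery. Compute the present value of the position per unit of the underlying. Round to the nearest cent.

Current fair forward for the remaining 8 months: F = S·e^((r − q)·T), (r − q) = 0.0500 − 0.0241 = 0.0259
F = 499.36 · e^(0.0259 × 8/12) = 499.36 × 1.017417 = 508.0574
Value of long forward = (F − K)·e^(−rT) = (508.0574 − 500.96) · e^(−0.0500·8/12)
= 7.0974 × 0.967216 = 6.86

A$6.86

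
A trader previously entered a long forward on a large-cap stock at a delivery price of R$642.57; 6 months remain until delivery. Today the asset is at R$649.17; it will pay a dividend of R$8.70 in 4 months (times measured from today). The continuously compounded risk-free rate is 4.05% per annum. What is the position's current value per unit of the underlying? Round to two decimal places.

PV(remaining dividends) I = 8.70·e^(−0.0405·4/12) = 8.5833
Current forward F = (S − I)·e^(rT) = (649.17 − 8.5833)·e^(0.0405·6/12) = 640.5867 × 1.020456 = 653.6905
Value (long) = (F − K)·e^(−rT) = (653.6905 − 642.57) × 0.979954 = 10.8976
Value = R$10.90

R$10.90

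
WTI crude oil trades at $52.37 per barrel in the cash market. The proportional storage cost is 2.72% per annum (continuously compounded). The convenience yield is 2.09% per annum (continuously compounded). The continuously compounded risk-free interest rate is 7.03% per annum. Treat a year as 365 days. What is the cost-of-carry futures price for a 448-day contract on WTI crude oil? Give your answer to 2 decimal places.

$57.53 per barrel

Net carry = r + u − y = 0.0703 + 0.0272 − 0.0209 = 0.0766
F = S·e^((r+u−y)T) = 52.37 · e^(0.0766 × 448/365) = 52.37 · e^0.094019
= 52.37 × 1.098581 = $57.53 per barrel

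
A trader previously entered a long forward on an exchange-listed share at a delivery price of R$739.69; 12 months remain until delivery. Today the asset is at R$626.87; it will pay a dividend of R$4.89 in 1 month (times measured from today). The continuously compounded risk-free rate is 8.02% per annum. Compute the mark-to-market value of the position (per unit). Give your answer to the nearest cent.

-R$60.67

PV(remaining dividends) I = 4.89·e^(−0.0802·1/12) = 4.8574
Current forward F = (S − I)·e^(rT) = (626.87 − 4.8574)·e^(0.0802·12/12) = 622.0126 × 1.083504 = 673.9531
Value (long) = (F − K)·e^(−rT) = (673.9531 − 739.69) × 0.922932 = -60.6707
Value = -R$60.67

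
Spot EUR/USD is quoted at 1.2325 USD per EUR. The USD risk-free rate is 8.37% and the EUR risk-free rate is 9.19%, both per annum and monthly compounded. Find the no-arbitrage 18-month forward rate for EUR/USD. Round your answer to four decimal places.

By covered interest parity, F = S · (1+r_USD/12)^(12T) / (1+r_EUR/12)^(12T)
= 1.2325 × 1.133278 / 1.147201 = 1.2325 × 0.987864
F = 1.2175 USD per EUR

1.2175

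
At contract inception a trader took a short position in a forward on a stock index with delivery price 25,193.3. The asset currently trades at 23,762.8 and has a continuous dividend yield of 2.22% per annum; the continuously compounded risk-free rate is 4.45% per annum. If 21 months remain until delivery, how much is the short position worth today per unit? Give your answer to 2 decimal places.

Current fair forward for the remaining 21 months: F = S·e^((r − q)·T), (r − q) = 0.0445 − 0.0222 = 0.0223
F = 23762.8 · e^(0.0223 × 21/12) = 23762.8 × 1.03979648 = 24708.4758
Value of long forward = (F − K)·e^(−rT) = (24708.4758 − 25193.3) · e^(−0.0445·21/12)
= -484.8242 × 0.92508005 = -448.50
Short position value = −(long value) = 448.50

448.50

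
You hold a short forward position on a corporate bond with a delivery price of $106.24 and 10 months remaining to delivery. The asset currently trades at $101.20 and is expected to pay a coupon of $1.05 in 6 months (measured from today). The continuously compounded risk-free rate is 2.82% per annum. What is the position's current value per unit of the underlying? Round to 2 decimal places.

$3.61

PV(remaining coupons) I = 1.05·e^(−0.0282·6/12) = 1.0353
Current forward F = (S − I)·e^(rT) = (101.20 − 1.0353)·e^(0.0282·10/12) = 100.1647 × 1.023778 = 102.5464
Value (long) = (F − K)·e^(−rT) = (102.5464 − 106.24) × 0.976774 = -3.6078
Short position value = −(long value) = $3.61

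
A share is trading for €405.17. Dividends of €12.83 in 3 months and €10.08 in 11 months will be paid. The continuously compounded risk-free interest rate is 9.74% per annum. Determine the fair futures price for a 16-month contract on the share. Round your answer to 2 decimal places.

€436.60

PV(dividends) I = 12.83·e^(−0.0974·3/12) + 10.08·e^(−0.0974·11/12)
I = 12.5214 + 9.2190 = 21.7404
F = (S − I)·e^(rT) = (405.17 − 21.7404) · e^(0.0974·16/12)
= 383.4296 · e^0.129867 = 383.4296 × 1.138677 = €436.60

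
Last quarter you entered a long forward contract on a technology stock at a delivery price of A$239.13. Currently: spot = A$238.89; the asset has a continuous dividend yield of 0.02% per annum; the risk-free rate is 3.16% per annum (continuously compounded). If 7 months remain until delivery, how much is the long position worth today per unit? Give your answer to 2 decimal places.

A$4.10

Current fair forward for the remaining 7 months: F = S·e^((r − q)·T), (r − q) = 0.0316 − 0.0002 = 0.0314
F = 238.89 · e^(0.0314 × 7/12) = 238.89 × 1.018485 = 243.3059
Value of long forward = (F − K)·e^(−rT) = (243.3059 − 239.13) · e^(−0.0316·7/12)
= 4.1759 × 0.981736 = 4.10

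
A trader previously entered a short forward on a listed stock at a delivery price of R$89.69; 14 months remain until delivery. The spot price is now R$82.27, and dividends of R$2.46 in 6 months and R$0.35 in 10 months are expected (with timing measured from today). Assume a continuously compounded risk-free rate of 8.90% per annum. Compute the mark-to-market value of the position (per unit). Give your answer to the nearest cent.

R$1.25

PV(remaining dividends) I = 2.46·e^(−0.0890·6/12) + 0.35·e^(−0.0890·10/12) = 2.6779
Current forward F = (S − I)·e^(rT) = (82.27 − 2.6779)·e^(0.0890·14/12) = 79.5921 × 1.109416 = 88.3007
Value (long) = (F − K)·e^(−rT) = (88.3007 − 89.69) × 0.901376 = -1.2523
Short position value = −(long value) = R$1.25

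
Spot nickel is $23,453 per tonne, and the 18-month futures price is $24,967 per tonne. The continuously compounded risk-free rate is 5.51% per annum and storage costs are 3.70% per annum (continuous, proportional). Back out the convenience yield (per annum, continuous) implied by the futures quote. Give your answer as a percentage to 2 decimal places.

5.04%

F = S·e^((r+u−y)T) ⇒ (r+u−y) = ln(F/S)/T
ln(24967/23453) = 0.062557; /T ⇒ 0.041705
y = r + u − ln(F/S)/T = 0.0551 + 0.0370 − 0.041705 = 0.050395
y = 5.04%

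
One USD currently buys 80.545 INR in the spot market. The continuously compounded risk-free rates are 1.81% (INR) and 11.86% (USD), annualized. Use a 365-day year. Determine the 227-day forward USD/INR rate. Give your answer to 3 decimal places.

75.665

F = S·e^((r_INR − r_USD)T) = 80.545 · e^((0.0181 − 0.1186) × 227/365)
= 80.545 · e^-0.062503 = 80.545 × 0.939410
F = 75.665 INR per USD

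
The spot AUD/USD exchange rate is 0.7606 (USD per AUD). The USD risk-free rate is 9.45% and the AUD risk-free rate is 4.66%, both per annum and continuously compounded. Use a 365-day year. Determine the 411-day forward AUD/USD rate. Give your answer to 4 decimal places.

0.8028

F = S·e^((r_USD − r_AUD)T) = 0.7606 · e^((0.0945 − 0.0466) × 411/365)
= 0.7606 · e^0.053937 = 0.7606 × 1.055418
F = 0.8028 USD per AUD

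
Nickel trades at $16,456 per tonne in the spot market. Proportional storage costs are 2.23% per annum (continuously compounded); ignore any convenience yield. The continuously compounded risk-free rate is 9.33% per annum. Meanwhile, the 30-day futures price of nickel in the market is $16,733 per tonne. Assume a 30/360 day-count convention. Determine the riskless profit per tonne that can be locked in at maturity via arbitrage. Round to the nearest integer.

Fair futures: F* = S·e^(carry·T), with carry = (r + u) = 0.0933 + 0.0223 = 0.1156
F* = 16456 · e^(0.1156 × 30/360) = 16456 · e^0.009633 = 16456 × 1.009680 = $16615.2941
Market $16733 > fair $16615.2941: forward overpriced → cash-and-carry (buy spot, short the forward).
At maturity, profit = |F_mkt − F*| = |16733 − 16615.2941| = $118 per tonne

$118 per tonne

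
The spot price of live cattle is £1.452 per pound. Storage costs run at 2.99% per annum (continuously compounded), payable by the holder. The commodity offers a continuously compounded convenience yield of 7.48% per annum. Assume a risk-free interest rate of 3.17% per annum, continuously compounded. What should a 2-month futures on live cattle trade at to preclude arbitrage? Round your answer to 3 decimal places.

£1.449 per pound

Net carry = r + u − y = 0.0317 + 0.0299 − 0.0748 = -0.0132
F = S·e^((r+u−y)T) = 1.452 · e^(-0.0132 × 2/12) = 1.452 · e^-0.002200
= 1.452 × 0.997802 = £1.449 per pound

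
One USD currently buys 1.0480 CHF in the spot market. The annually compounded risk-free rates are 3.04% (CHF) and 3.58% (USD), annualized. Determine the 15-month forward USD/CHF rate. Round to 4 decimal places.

By covered interest parity, F = S · (1+r_CHF)^T / (1+r_USD)^T
= 1.0480 × 1.038143 / 1.044948 = 1.0480 × 0.993488
F = 1.0412 CHF per USD

1.0412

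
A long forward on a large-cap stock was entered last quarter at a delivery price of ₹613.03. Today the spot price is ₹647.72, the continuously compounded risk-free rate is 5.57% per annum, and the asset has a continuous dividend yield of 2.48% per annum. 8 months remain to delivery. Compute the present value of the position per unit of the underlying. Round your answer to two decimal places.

Current fair forward for the remaining 8 months: F = S·e^((r − q)·T), (r − q) = 0.0557 − 0.0248 = 0.0309
F = 647.72 · e^(0.0309 × 8/12) = 647.72 × 1.020814 = 661.2016
Value of long forward = (F − K)·e^(−rT) = (661.2016 − 613.03) · e^(−0.0557·8/12)
= 48.1716 × 0.963548 = 46.42

₹46.42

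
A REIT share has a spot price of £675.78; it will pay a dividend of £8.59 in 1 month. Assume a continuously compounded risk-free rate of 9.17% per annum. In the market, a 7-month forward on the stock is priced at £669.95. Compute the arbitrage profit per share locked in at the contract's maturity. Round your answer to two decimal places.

£33.97 per share

PV(dividends) I = 8.59·e^(−0.0917·1/12) = 8.5246
Fair forward F* = (S − I)·e^(rT) = (675.78 − 8.5246)·e^0.053492 = 667.2554 × 1.054949 = 703.9204
Market £669.95 < fair 703.9204: forward underpriced → reverse cash-and-carry (short the stock, invest proceeds at r, pay the dividends, go long the forward).
Profit at T = |F_mkt − F*| = |669.95 − 703.9204| = £33.97 per share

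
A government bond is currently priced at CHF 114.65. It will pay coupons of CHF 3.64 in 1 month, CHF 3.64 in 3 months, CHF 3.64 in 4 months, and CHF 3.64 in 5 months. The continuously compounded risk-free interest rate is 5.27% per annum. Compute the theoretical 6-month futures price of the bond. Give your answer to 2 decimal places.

CHF 102.97

PV(coupons) I = 3.64·e^(−0.0527·1/12) + 3.64·e^(−0.0527·3/12) + 3.64·e^(−0.0527·4/12) + 3.64·e^(−0.0527·5/12)
I = 3.6240 + 3.5924 + 3.5766 + 3.5609 = 14.3539
F = (S − I)·e^(rT) = (114.65 − 14.3539) · e^(0.0527·6/12)
= 100.2961 · e^0.026350 = 100.2961 × 1.026700 = CHF 102.97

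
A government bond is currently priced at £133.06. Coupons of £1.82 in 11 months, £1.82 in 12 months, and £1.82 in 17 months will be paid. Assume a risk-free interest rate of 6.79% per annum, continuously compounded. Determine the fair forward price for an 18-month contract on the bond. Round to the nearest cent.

PV(coupons) I = 1.82·e^(−0.0679·11/12) + 1.82·e^(−0.0679·12/12) + 1.82·e^(−0.0679·17/12)
I = 1.7102 + 1.7005 + 1.6531 = 5.0638
F = (S − I)·e^(rT) = (133.06 − 5.0638) · e^(0.0679·18/12)
= 127.9962 · e^0.101850 = 127.9962 × 1.107217 = £141.72

£141.72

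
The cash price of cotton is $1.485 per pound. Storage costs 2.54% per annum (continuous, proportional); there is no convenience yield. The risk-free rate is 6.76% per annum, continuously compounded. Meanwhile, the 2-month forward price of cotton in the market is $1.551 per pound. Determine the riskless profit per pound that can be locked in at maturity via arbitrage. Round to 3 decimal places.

Fair forward: F* = S·e^(carry·T), with carry = (r + u) = 0.0676 + 0.0254 = 0.0930
F* = 1.485 · e^(0.0930 × 2/12) = 1.485 · e^0.015500 = 1.485 × 1.015621 = $1.5082
Market $1.551 > fair $1.5082: forward overpriced → cash-and-carry (buy spot, short the forward).
At maturity, profit = |F_mkt − F*| = |1.551 − 1.5082| = $0.043 per pound

$0.043 per pound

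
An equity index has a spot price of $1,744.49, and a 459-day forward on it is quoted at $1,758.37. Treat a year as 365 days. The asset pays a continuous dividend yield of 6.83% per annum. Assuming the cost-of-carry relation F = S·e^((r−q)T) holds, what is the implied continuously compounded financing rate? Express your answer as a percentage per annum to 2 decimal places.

From F = S·e^((r−q)T): (r − q) = ln(F/S)/T
ln(1758.37/1744.49) = ln(1.007956) = 0.007925
(r − q) = 0.007925 / (459/365) = 0.006302
r = ln(F/S)/T + q = 0.006302 + 0.0683 = 0.074602
r = 7.46%

7.46%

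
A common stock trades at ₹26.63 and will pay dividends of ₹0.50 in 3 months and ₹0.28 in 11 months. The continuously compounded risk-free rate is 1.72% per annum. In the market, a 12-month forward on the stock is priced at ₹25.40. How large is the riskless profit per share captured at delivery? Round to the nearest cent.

PV(dividends) I = 0.50·e^(−0.0172·3/12) + 0.28·e^(−0.0172·11/12) = 0.7735
Fair forward F* = (S − I)·e^(rT) = (26.63 − 0.7735)·e^0.017200 = 25.8565 × 1.017349 = 26.3051
Market ₹25.40 < fair 26.3051: forward underpriced → reverse cash-and-carry (short the stock, invest proceeds at r, pay the dividends, go long the forward).
Profit at T = |F_mkt − F*| = |25.40 − 26.3051| = ₹0.91 per share

₹0.91 per share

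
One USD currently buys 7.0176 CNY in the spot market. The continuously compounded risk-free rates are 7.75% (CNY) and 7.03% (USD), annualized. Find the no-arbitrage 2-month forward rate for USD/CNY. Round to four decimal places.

7.0260

F = S·e^((r_CNY − r_USD)T) = 7.0176 · e^((0.0775 − 0.0703) × 2/12)
= 7.0176 · e^0.001200 = 7.0176 × 1.001201
F = 7.0260 CNY per USD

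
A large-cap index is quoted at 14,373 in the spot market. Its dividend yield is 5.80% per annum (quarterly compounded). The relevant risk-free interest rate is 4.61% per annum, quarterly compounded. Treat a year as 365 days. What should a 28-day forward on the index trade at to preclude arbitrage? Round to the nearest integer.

14,360

F = S · (1+r/4)^(4T) / (1+q/4)^(4T)
= 14373 × 1.003522 / 1.004427 = 14373 × 0.999099
F = 14,360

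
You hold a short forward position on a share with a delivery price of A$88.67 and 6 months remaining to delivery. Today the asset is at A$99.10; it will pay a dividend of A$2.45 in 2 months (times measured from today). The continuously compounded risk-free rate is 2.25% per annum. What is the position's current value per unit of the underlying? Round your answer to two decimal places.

-A$8.98

PV(remaining dividends) I = 2.45·e^(−0.0225·2/12) = 2.4408
Current forward F = (S − I)·e^(rT) = (99.10 − 2.4408)·e^(0.0225·6/12) = 96.6592 × 1.011314 = 97.7528
Value (long) = (F − K)·e^(−rT) = (97.7528 − 88.67) × 0.988813 = 8.9812
Short position value = −(long value) = -A$8.98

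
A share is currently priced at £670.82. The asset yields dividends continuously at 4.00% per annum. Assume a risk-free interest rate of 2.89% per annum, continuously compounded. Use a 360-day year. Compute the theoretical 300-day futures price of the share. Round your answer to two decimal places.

£664.64

F = S·e^((r − q)T) = 670.82 · e^((0.0289 − 0.0400) × 300/360)
= 670.82 · e^-0.009250 = 670.82 × 0.990793
F = £664.64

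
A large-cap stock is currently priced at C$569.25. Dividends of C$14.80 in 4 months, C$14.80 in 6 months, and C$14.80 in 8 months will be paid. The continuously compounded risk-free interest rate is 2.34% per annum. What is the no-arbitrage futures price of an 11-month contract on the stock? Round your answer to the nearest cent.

PV(dividends) I = 14.80·e^(−0.0234·4/12) + 14.80·e^(−0.0234·6/12) + 14.80·e^(−0.0234·8/12)
I = 14.6850 + 14.6278 + 14.5709 = 43.8837
F = (S − I)·e^(rT) = (569.25 − 43.8837) · e^(0.0234·11/12)
= 525.3663 · e^0.021450 = 525.3663 × 1.021682 = C$536.76

C$536.76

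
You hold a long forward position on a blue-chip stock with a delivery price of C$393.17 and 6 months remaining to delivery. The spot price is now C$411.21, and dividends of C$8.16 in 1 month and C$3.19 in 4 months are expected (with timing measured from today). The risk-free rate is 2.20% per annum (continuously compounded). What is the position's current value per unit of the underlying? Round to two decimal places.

PV(remaining dividends) I = 8.16·e^(−0.0220·1/12) + 3.19·e^(−0.0220·4/12) = 11.3117
Current forward F = (S − I)·e^(rT) = (411.21 − 11.3117)·e^(0.0220·6/12) = 399.8983 × 1.011061 = 404.3216
Value (long) = (F − K)·e^(−rT) = (404.3216 − 393.17) × 0.989060 = 11.0296
Value = C$11.03

C$11.03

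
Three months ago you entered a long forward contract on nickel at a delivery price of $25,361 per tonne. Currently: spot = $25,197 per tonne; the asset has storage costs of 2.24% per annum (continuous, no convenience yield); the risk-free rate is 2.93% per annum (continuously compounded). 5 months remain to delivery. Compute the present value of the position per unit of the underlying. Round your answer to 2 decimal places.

$380.01 per tonne

Current fair forward for the remaining 5 months: F = S·e^((r + u)·T), (r + u) = 0.0293 + 0.0224 = 0.0517
F = 25197 · e^(0.0517 × 5/12) = 25197 × 1.02177536 = 25745.6737
Value of long forward = (F − K)·e^(−rT) = (25745.6737 − 25361) · e^(−0.0293·5/12)
= 384.6737 × 0.98786589 = 380.01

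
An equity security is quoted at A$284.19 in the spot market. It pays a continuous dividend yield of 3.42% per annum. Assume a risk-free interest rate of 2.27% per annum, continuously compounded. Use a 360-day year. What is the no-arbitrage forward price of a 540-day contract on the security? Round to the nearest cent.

A$279.33

F = S·e^((r − q)T) = 284.19 · e^((0.0227 − 0.0342) × 540/360)
= 284.19 · e^-0.017250 = 284.19 × 0.982898
F = A$279.33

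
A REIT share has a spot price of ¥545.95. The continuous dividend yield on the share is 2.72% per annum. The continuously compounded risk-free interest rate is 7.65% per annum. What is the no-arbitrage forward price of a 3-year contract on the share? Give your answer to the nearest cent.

¥632.97

F = S·e^((r − q)T) = 545.95 · e^((0.0765 − 0.0272) × 3)
= 545.95 · e^0.147900 = 545.95 × 1.159397
F = ¥632.97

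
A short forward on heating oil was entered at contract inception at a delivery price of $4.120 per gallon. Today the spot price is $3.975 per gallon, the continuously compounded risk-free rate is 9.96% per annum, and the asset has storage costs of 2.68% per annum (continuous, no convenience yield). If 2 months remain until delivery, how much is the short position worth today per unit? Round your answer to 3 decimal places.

Current fair forward for the remaining 2 months: F = S·e^((r + u)·T), (r + u) = 0.0996 + 0.0268 = 0.1264
F = 3.975 · e^(0.1264 × 2/12) = 3.975 × 1.021290 = 4.0596
Value of long forward = (F − K)·e^(−rT) = (4.0596 − 4.120) · e^(−0.0996·2/12)
= -0.0604 × 0.983537 = -0.059
Short position value = −(long value) = $0.059

$0.059 per gallon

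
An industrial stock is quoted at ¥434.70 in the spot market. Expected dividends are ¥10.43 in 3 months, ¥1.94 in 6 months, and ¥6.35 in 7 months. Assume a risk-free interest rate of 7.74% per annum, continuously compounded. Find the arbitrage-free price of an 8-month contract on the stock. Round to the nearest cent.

PV(dividends) I = 10.43·e^(−0.0774·3/12) + 1.94·e^(−0.0774·6/12) + 6.35·e^(−0.0774·7/12)
I = 10.2301 + 1.8664 + 6.0697 = 18.1662
F = (S − I)·e^(rT) = (434.70 − 18.1662) · e^(0.0774·8/12)
= 416.5338 · e^0.051600 = 416.5338 × 1.052954 = ¥438.59

¥438.59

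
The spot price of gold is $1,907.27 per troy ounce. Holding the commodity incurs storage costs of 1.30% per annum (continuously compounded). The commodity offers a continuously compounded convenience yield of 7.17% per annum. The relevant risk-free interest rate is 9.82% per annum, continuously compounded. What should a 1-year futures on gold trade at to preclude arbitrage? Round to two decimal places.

$1,984.11 per troy ounce

Net carry = r + u − y = 0.0982 + 0.0130 − 0.0717 = 0.0395
F = S·e^((r+u−y)T) = 1907.27 · e^(0.0395 × 1) = 1907.27 · e^0.03950000
= 1907.27 × 1.04029050 = $1,984.11 per troy ounce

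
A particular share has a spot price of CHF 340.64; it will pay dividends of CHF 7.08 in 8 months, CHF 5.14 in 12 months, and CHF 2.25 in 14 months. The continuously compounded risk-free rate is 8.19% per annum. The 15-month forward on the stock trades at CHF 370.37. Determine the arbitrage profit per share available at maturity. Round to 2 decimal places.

CHF 7.95 per share

PV(dividends) I = 7.08·e^(−0.0819·8/12) + 5.14·e^(−0.0819·12/12) + 2.25·e^(−0.0819·14/12) = 13.4846
Fair forward F* = (S − I)·e^(rT) = (340.64 − 13.4846)·e^0.102375 = 327.1554 × 1.107799 = 362.4224
Market CHF 370.37 > fair 362.4224: forward overpriced → cash-and-carry (borrow at r, buy the stock and collect the dividends, short the forward).
Profit at T = |F_mkt − F*| = |370.37 − 362.4224| = CHF 7.95 per share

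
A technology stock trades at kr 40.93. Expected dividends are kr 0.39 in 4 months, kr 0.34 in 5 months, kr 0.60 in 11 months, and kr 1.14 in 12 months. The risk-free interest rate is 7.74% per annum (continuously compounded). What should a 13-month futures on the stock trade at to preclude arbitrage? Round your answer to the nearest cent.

kr 41.98

PV(dividends) I = 0.39·e^(−0.0774·4/12) + 0.34·e^(−0.0774·5/12) + 0.60·e^(−0.0774·11/12) + 1.14·e^(−0.0774·12/12)
I = 0.3801 + 0.3292 + 0.5589 + 1.0551 = 2.3233
F = (S − I)·e^(rT) = (40.93 − 2.3233) · e^(0.0774·13/12)
= 38.6067 · e^0.083850 = 38.6067 × 1.087466 = kr 41.98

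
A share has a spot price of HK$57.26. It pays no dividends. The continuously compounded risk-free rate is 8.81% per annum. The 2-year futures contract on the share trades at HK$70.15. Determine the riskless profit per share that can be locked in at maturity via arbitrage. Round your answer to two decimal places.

HK$1.86 per share

Fair futures: F* = S·e^(carry·T), with carry = r = 0.0881
F* = 57.26 · e^(0.0881 × 2) = 57.26 · e^0.176200 = 57.26 × 1.192677 = HK$68.2927
Market HK$70.15 > fair HK$68.2927: forward overpriced → cash-and-carry (buy spot, short the forward).
At maturity, profit = |F_mkt − F*| = |70.15 − 68.2927| = HK$1.86 per share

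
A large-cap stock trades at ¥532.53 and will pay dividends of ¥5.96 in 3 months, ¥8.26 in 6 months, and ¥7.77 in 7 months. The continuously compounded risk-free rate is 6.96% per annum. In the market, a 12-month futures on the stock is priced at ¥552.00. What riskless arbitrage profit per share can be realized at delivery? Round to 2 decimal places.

PV(dividends) I = 5.96·e^(−0.0696·3/12) + 8.26·e^(−0.0696·6/12) + 7.77·e^(−0.0696·7/12) = 21.2955
Fair futures F* = (S − I)·e^(rT) = (532.53 − 21.2955)·e^0.069600 = 511.2345 × 1.072079 = 548.0838
Market ¥552.00 > fair 548.0838: forward overpriced → cash-and-carry (borrow at r, buy the stock and collect the dividends, short the forward).
Profit at T = |F_mkt − F*| = |552.00 − 548.0838| = ¥3.92 per share

¥3.92 per share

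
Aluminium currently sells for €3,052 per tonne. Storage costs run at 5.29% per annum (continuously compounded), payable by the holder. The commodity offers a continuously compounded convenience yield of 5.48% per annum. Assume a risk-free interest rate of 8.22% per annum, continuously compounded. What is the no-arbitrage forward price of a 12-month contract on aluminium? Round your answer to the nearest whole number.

€3,307 per tonne

Net carry = r + u − y = 0.0822 + 0.0529 − 0.0548 = 0.0803
F = S·e^((r+u−y)T) = 3052 · e^(0.0803 × 12/12) = 3052 · e^0.080300
= 3052 × 1.083612 = €3,307 per tonne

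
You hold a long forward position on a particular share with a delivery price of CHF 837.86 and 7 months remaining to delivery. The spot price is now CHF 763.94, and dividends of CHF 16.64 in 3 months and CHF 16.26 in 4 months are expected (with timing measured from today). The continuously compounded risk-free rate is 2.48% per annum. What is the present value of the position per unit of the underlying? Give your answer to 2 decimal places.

-CHF 94.55

PV(remaining dividends) I = 16.64·e^(−0.0248·3/12) + 16.26·e^(−0.0248·4/12) = 32.6633
Current forward F = (S − I)·e^(rT) = (763.94 − 32.6633)·e^(0.0248·7/12) = 731.2767 × 1.014572 = 741.9329
Value (long) = (F − K)·e^(−rT) = (741.9329 − 837.86) × 0.985637 = -94.5493
Value = -CHF 94.55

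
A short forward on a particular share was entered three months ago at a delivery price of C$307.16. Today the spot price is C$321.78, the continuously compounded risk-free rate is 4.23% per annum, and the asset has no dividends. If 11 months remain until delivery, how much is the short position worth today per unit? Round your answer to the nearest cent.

Current fair forward for the remaining 11 months: F = S·e^(r·T), r = 0.0423
F = 321.78 · e^(0.0423 × 11/12) = 321.78 × 1.039537 = 334.5022
Value of long forward = (F − K)·e^(−rT) = (334.5022 − 307.16) · e^(−0.0423·11/12)
= 27.3422 × 0.961967 = 26.30
Short position value = −(long value) = -C$26.30

-C$26.30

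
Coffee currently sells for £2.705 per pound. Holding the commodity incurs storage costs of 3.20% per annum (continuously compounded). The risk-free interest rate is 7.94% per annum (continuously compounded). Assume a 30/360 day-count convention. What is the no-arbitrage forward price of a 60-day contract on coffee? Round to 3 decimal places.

£2.756 per pound

Net carry = r + u − y = 0.0794 + 0.0320 − 0.0000 = 0.1114
F = S·e^((r+u−y)T) = 2.705 · e^(0.1114 × 60/360) = 2.705 · e^0.018567
= 2.705 × 1.018740 = £2.756 per pound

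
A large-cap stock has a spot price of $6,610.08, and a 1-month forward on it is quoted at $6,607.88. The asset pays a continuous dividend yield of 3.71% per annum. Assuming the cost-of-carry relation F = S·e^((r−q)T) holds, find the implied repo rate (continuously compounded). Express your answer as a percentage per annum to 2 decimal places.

3.31%

From F = S·e^((r−q)T): (r − q) = ln(F/S)/T
ln(6607.88/6610.08) = ln(0.999667) = -0.000333
(r − q) = -0.000333 / (1/12) = -0.003996
r = ln(F/S)/T + q = -0.003996 + 0.0371 = 0.033104
r = 3.31%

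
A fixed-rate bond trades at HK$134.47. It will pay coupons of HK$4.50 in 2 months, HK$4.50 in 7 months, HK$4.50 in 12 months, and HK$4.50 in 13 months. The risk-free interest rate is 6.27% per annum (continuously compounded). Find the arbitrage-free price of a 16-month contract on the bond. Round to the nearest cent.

PV(coupons) I = 4.50·e^(−0.0627·2/12) + 4.50·e^(−0.0627·7/12) + 4.50·e^(−0.0627·12/12) + 4.50·e^(−0.0627·13/12)
I = 4.4532 + 4.3384 + 4.2265 + 4.2045 = 17.2226
F = (S − I)·e^(rT) = (134.47 − 17.2226) · e^(0.0627·16/12)
= 117.2474 · e^0.083600 = 117.2474 × 1.087194 = HK$127.47

HK$127.47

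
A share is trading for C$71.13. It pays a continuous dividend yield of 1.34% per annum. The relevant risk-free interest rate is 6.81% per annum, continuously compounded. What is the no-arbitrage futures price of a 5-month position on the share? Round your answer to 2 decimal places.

F = S·e^((r − q)T) = 71.13 · e^((0.0681 − 0.0134) × 5/12)
= 71.13 · e^0.022792 = 71.13 × 1.023054
F = C$72.77

C$72.77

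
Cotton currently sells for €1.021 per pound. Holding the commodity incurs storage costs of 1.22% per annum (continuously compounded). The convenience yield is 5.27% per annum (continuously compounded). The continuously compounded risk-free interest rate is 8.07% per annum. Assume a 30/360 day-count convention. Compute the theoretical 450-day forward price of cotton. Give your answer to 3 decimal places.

€1.074 per pound

Net carry = r + u − y = 0.0807 + 0.0122 − 0.0527 = 0.0402
F = S·e^((r+u−y)T) = 1.021 · e^(0.0402 × 450/360) = 1.021 · e^0.050250
= 1.021 × 1.051534 = €1.074 per pound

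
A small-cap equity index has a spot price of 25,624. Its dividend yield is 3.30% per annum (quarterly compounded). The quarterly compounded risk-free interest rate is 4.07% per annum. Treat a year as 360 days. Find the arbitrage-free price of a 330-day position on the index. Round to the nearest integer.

F = S · (1+r/4)^(4T) / (1+q/4)^(4T)
= 25624 × 1.037817 / 1.030584 = 25624 × 1.007018
F = 25,804

25,804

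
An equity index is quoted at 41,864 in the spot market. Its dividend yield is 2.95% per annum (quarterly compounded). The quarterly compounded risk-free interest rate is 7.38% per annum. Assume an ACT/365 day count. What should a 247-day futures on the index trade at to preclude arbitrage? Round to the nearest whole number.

F = S · (1+r/4)^(4T) / (1+q/4)^(4T)
= 41864 × 1.050731 / 1.020089 = 41864 × 1.030039
F = 43,122

43,122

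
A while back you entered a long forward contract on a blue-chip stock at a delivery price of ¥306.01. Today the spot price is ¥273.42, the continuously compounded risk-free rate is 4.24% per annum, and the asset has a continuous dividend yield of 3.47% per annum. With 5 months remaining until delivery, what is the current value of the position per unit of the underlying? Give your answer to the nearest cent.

Current fair forward for the remaining 5 months: F = S·e^((r − q)·T), (r − q) = 0.0424 − 0.0347 = 0.0077
F = 273.42 · e^(0.0077 × 5/12) = 273.42 × 1.003213 = 274.2985
Value of long forward = (F − K)·e^(−rT) = (274.2985 − 306.01) · e^(−0.0424·5/12)
= -31.7115 × 0.982488 = -31.16

-¥31.16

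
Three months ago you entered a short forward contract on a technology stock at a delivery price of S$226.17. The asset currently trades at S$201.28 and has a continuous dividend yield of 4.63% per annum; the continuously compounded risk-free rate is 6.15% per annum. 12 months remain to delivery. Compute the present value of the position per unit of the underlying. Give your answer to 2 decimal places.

Current fair forward for the remaining 12 months: F = S·e^((r − q)·T), (r − q) = 0.0615 − 0.0463 = 0.0152
F = 201.28 · e^(0.0152 × 12/12) = 201.28 × 1.015316 = 204.3628
Value of long forward = (F − K)·e^(−rT) = (204.3628 − 226.17) · e^(−0.0615·12/12)
= -21.8072 × 0.940353 = -20.51
Short position value = −(long value) = S$20.51

S$20.51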